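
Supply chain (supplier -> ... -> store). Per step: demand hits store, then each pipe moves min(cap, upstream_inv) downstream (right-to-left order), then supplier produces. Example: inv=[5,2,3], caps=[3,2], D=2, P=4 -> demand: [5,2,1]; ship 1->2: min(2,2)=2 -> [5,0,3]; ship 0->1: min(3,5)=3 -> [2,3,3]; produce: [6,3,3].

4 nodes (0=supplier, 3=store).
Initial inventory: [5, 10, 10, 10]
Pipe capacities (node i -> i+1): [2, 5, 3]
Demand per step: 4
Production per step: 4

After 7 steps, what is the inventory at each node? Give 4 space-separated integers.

Step 1: demand=4,sold=4 ship[2->3]=3 ship[1->2]=5 ship[0->1]=2 prod=4 -> inv=[7 7 12 9]
Step 2: demand=4,sold=4 ship[2->3]=3 ship[1->2]=5 ship[0->1]=2 prod=4 -> inv=[9 4 14 8]
Step 3: demand=4,sold=4 ship[2->3]=3 ship[1->2]=4 ship[0->1]=2 prod=4 -> inv=[11 2 15 7]
Step 4: demand=4,sold=4 ship[2->3]=3 ship[1->2]=2 ship[0->1]=2 prod=4 -> inv=[13 2 14 6]
Step 5: demand=4,sold=4 ship[2->3]=3 ship[1->2]=2 ship[0->1]=2 prod=4 -> inv=[15 2 13 5]
Step 6: demand=4,sold=4 ship[2->3]=3 ship[1->2]=2 ship[0->1]=2 prod=4 -> inv=[17 2 12 4]
Step 7: demand=4,sold=4 ship[2->3]=3 ship[1->2]=2 ship[0->1]=2 prod=4 -> inv=[19 2 11 3]

19 2 11 3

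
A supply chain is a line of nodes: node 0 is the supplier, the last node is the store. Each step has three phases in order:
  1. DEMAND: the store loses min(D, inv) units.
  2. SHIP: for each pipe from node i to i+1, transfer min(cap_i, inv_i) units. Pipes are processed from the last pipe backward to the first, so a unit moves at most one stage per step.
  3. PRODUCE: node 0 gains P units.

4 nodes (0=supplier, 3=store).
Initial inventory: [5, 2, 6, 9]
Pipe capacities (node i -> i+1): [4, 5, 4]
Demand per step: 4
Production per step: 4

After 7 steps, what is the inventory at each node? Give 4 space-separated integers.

Step 1: demand=4,sold=4 ship[2->3]=4 ship[1->2]=2 ship[0->1]=4 prod=4 -> inv=[5 4 4 9]
Step 2: demand=4,sold=4 ship[2->3]=4 ship[1->2]=4 ship[0->1]=4 prod=4 -> inv=[5 4 4 9]
Step 3: demand=4,sold=4 ship[2->3]=4 ship[1->2]=4 ship[0->1]=4 prod=4 -> inv=[5 4 4 9]
Step 4: demand=4,sold=4 ship[2->3]=4 ship[1->2]=4 ship[0->1]=4 prod=4 -> inv=[5 4 4 9]
Step 5: demand=4,sold=4 ship[2->3]=4 ship[1->2]=4 ship[0->1]=4 prod=4 -> inv=[5 4 4 9]
Step 6: demand=4,sold=4 ship[2->3]=4 ship[1->2]=4 ship[0->1]=4 prod=4 -> inv=[5 4 4 9]
Step 7: demand=4,sold=4 ship[2->3]=4 ship[1->2]=4 ship[0->1]=4 prod=4 -> inv=[5 4 4 9]

5 4 4 9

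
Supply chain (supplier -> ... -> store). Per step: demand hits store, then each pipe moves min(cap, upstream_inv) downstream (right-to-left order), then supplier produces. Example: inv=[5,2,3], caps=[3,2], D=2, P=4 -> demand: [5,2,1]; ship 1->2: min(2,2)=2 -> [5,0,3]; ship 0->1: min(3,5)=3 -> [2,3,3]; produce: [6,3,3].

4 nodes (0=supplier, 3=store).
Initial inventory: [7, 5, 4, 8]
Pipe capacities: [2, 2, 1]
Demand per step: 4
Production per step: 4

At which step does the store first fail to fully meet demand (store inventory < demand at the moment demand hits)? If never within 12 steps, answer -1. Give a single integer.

Step 1: demand=4,sold=4 ship[2->3]=1 ship[1->2]=2 ship[0->1]=2 prod=4 -> [9 5 5 5]
Step 2: demand=4,sold=4 ship[2->3]=1 ship[1->2]=2 ship[0->1]=2 prod=4 -> [11 5 6 2]
Step 3: demand=4,sold=2 ship[2->3]=1 ship[1->2]=2 ship[0->1]=2 prod=4 -> [13 5 7 1]
Step 4: demand=4,sold=1 ship[2->3]=1 ship[1->2]=2 ship[0->1]=2 prod=4 -> [15 5 8 1]
Step 5: demand=4,sold=1 ship[2->3]=1 ship[1->2]=2 ship[0->1]=2 prod=4 -> [17 5 9 1]
Step 6: demand=4,sold=1 ship[2->3]=1 ship[1->2]=2 ship[0->1]=2 prod=4 -> [19 5 10 1]
Step 7: demand=4,sold=1 ship[2->3]=1 ship[1->2]=2 ship[0->1]=2 prod=4 -> [21 5 11 1]
Step 8: demand=4,sold=1 ship[2->3]=1 ship[1->2]=2 ship[0->1]=2 prod=4 -> [23 5 12 1]
Step 9: demand=4,sold=1 ship[2->3]=1 ship[1->2]=2 ship[0->1]=2 prod=4 -> [25 5 13 1]
Step 10: demand=4,sold=1 ship[2->3]=1 ship[1->2]=2 ship[0->1]=2 prod=4 -> [27 5 14 1]
Step 11: demand=4,sold=1 ship[2->3]=1 ship[1->2]=2 ship[0->1]=2 prod=4 -> [29 5 15 1]
Step 12: demand=4,sold=1 ship[2->3]=1 ship[1->2]=2 ship[0->1]=2 prod=4 -> [31 5 16 1]
First stockout at step 3

3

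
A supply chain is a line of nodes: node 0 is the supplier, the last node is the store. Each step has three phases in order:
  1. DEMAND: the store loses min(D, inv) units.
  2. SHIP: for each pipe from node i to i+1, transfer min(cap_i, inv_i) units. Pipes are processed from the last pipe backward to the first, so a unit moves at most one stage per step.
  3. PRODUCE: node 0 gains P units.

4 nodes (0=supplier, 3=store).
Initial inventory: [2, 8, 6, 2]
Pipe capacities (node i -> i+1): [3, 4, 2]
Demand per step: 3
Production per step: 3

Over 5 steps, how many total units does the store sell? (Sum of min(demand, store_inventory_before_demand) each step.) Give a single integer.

Answer: 10

Derivation:
Step 1: sold=2 (running total=2) -> [3 6 8 2]
Step 2: sold=2 (running total=4) -> [3 5 10 2]
Step 3: sold=2 (running total=6) -> [3 4 12 2]
Step 4: sold=2 (running total=8) -> [3 3 14 2]
Step 5: sold=2 (running total=10) -> [3 3 15 2]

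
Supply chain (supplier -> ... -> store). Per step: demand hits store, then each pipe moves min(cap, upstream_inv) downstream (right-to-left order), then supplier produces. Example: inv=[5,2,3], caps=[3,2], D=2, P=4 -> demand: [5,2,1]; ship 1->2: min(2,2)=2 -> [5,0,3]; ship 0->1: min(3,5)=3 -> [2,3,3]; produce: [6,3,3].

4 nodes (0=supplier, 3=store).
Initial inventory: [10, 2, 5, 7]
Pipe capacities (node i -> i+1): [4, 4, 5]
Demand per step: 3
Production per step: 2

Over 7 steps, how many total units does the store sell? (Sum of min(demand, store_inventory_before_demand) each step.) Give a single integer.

Step 1: sold=3 (running total=3) -> [8 4 2 9]
Step 2: sold=3 (running total=6) -> [6 4 4 8]
Step 3: sold=3 (running total=9) -> [4 4 4 9]
Step 4: sold=3 (running total=12) -> [2 4 4 10]
Step 5: sold=3 (running total=15) -> [2 2 4 11]
Step 6: sold=3 (running total=18) -> [2 2 2 12]
Step 7: sold=3 (running total=21) -> [2 2 2 11]

Answer: 21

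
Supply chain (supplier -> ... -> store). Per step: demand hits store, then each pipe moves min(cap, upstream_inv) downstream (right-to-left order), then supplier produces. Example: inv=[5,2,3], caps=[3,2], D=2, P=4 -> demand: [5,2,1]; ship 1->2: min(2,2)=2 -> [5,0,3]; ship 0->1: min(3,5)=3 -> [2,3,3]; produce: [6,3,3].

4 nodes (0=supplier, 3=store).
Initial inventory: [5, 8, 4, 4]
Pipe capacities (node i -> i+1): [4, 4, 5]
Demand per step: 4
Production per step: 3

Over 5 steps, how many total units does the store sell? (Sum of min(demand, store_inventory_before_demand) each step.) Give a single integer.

Step 1: sold=4 (running total=4) -> [4 8 4 4]
Step 2: sold=4 (running total=8) -> [3 8 4 4]
Step 3: sold=4 (running total=12) -> [3 7 4 4]
Step 4: sold=4 (running total=16) -> [3 6 4 4]
Step 5: sold=4 (running total=20) -> [3 5 4 4]

Answer: 20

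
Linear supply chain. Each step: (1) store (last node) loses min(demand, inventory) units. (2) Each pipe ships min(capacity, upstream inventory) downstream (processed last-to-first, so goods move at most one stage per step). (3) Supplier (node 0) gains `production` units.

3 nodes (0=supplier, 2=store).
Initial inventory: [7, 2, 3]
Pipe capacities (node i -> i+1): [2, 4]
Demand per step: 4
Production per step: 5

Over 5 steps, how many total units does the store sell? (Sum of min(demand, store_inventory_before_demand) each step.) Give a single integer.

Step 1: sold=3 (running total=3) -> [10 2 2]
Step 2: sold=2 (running total=5) -> [13 2 2]
Step 3: sold=2 (running total=7) -> [16 2 2]
Step 4: sold=2 (running total=9) -> [19 2 2]
Step 5: sold=2 (running total=11) -> [22 2 2]

Answer: 11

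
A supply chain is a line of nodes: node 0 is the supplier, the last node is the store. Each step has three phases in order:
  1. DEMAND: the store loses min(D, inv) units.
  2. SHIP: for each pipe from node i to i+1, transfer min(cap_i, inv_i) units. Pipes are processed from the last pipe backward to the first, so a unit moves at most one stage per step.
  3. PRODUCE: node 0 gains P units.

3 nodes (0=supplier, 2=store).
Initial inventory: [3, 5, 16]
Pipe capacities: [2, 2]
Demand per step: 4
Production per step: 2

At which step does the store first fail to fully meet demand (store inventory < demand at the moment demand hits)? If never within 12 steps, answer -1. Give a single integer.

Step 1: demand=4,sold=4 ship[1->2]=2 ship[0->1]=2 prod=2 -> [3 5 14]
Step 2: demand=4,sold=4 ship[1->2]=2 ship[0->1]=2 prod=2 -> [3 5 12]
Step 3: demand=4,sold=4 ship[1->2]=2 ship[0->1]=2 prod=2 -> [3 5 10]
Step 4: demand=4,sold=4 ship[1->2]=2 ship[0->1]=2 prod=2 -> [3 5 8]
Step 5: demand=4,sold=4 ship[1->2]=2 ship[0->1]=2 prod=2 -> [3 5 6]
Step 6: demand=4,sold=4 ship[1->2]=2 ship[0->1]=2 prod=2 -> [3 5 4]
Step 7: demand=4,sold=4 ship[1->2]=2 ship[0->1]=2 prod=2 -> [3 5 2]
Step 8: demand=4,sold=2 ship[1->2]=2 ship[0->1]=2 prod=2 -> [3 5 2]
Step 9: demand=4,sold=2 ship[1->2]=2 ship[0->1]=2 prod=2 -> [3 5 2]
Step 10: demand=4,sold=2 ship[1->2]=2 ship[0->1]=2 prod=2 -> [3 5 2]
Step 11: demand=4,sold=2 ship[1->2]=2 ship[0->1]=2 prod=2 -> [3 5 2]
Step 12: demand=4,sold=2 ship[1->2]=2 ship[0->1]=2 prod=2 -> [3 5 2]
First stockout at step 8

8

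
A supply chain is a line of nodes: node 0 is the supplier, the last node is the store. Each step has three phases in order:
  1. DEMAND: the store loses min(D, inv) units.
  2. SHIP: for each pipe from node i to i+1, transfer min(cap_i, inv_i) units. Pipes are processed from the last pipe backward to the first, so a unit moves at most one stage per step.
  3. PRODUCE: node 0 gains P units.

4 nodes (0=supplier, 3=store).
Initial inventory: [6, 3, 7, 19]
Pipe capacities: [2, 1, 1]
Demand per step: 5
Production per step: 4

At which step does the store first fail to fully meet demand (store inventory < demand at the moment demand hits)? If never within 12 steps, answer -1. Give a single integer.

Step 1: demand=5,sold=5 ship[2->3]=1 ship[1->2]=1 ship[0->1]=2 prod=4 -> [8 4 7 15]
Step 2: demand=5,sold=5 ship[2->3]=1 ship[1->2]=1 ship[0->1]=2 prod=4 -> [10 5 7 11]
Step 3: demand=5,sold=5 ship[2->3]=1 ship[1->2]=1 ship[0->1]=2 prod=4 -> [12 6 7 7]
Step 4: demand=5,sold=5 ship[2->3]=1 ship[1->2]=1 ship[0->1]=2 prod=4 -> [14 7 7 3]
Step 5: demand=5,sold=3 ship[2->3]=1 ship[1->2]=1 ship[0->1]=2 prod=4 -> [16 8 7 1]
Step 6: demand=5,sold=1 ship[2->3]=1 ship[1->2]=1 ship[0->1]=2 prod=4 -> [18 9 7 1]
Step 7: demand=5,sold=1 ship[2->3]=1 ship[1->2]=1 ship[0->1]=2 prod=4 -> [20 10 7 1]
Step 8: demand=5,sold=1 ship[2->3]=1 ship[1->2]=1 ship[0->1]=2 prod=4 -> [22 11 7 1]
Step 9: demand=5,sold=1 ship[2->3]=1 ship[1->2]=1 ship[0->1]=2 prod=4 -> [24 12 7 1]
Step 10: demand=5,sold=1 ship[2->3]=1 ship[1->2]=1 ship[0->1]=2 prod=4 -> [26 13 7 1]
Step 11: demand=5,sold=1 ship[2->3]=1 ship[1->2]=1 ship[0->1]=2 prod=4 -> [28 14 7 1]
Step 12: demand=5,sold=1 ship[2->3]=1 ship[1->2]=1 ship[0->1]=2 prod=4 -> [30 15 7 1]
First stockout at step 5

5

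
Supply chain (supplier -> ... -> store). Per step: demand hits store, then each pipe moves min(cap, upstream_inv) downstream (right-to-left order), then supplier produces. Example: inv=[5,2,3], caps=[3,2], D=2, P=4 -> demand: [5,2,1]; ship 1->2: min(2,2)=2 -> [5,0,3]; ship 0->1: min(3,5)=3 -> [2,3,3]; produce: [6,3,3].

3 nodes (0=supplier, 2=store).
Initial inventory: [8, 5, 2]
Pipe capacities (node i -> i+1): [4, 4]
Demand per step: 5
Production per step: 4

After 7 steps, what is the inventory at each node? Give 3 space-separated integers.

Step 1: demand=5,sold=2 ship[1->2]=4 ship[0->1]=4 prod=4 -> inv=[8 5 4]
Step 2: demand=5,sold=4 ship[1->2]=4 ship[0->1]=4 prod=4 -> inv=[8 5 4]
Step 3: demand=5,sold=4 ship[1->2]=4 ship[0->1]=4 prod=4 -> inv=[8 5 4]
Step 4: demand=5,sold=4 ship[1->2]=4 ship[0->1]=4 prod=4 -> inv=[8 5 4]
Step 5: demand=5,sold=4 ship[1->2]=4 ship[0->1]=4 prod=4 -> inv=[8 5 4]
Step 6: demand=5,sold=4 ship[1->2]=4 ship[0->1]=4 prod=4 -> inv=[8 5 4]
Step 7: demand=5,sold=4 ship[1->2]=4 ship[0->1]=4 prod=4 -> inv=[8 5 4]

8 5 4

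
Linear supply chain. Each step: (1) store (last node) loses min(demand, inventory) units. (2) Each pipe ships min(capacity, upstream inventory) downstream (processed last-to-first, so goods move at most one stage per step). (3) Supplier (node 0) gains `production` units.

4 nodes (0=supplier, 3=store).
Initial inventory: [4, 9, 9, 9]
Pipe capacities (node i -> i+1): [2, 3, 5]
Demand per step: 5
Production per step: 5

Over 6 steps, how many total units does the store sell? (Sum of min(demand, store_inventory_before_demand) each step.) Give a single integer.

Answer: 30

Derivation:
Step 1: sold=5 (running total=5) -> [7 8 7 9]
Step 2: sold=5 (running total=10) -> [10 7 5 9]
Step 3: sold=5 (running total=15) -> [13 6 3 9]
Step 4: sold=5 (running total=20) -> [16 5 3 7]
Step 5: sold=5 (running total=25) -> [19 4 3 5]
Step 6: sold=5 (running total=30) -> [22 3 3 3]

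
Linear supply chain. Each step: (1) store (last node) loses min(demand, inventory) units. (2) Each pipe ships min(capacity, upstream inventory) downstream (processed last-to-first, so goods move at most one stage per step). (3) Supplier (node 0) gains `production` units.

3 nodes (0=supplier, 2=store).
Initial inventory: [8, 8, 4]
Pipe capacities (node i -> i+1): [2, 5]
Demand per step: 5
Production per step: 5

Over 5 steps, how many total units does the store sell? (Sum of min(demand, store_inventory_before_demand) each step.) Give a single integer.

Step 1: sold=4 (running total=4) -> [11 5 5]
Step 2: sold=5 (running total=9) -> [14 2 5]
Step 3: sold=5 (running total=14) -> [17 2 2]
Step 4: sold=2 (running total=16) -> [20 2 2]
Step 5: sold=2 (running total=18) -> [23 2 2]

Answer: 18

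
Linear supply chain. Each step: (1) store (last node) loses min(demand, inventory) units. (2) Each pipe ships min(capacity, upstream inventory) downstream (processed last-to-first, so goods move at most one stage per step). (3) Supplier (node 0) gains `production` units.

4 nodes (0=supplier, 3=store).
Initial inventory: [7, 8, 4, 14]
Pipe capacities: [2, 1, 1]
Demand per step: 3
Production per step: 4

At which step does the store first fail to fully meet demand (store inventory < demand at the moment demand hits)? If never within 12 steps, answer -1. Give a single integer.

Step 1: demand=3,sold=3 ship[2->3]=1 ship[1->2]=1 ship[0->1]=2 prod=4 -> [9 9 4 12]
Step 2: demand=3,sold=3 ship[2->3]=1 ship[1->2]=1 ship[0->1]=2 prod=4 -> [11 10 4 10]
Step 3: demand=3,sold=3 ship[2->3]=1 ship[1->2]=1 ship[0->1]=2 prod=4 -> [13 11 4 8]
Step 4: demand=3,sold=3 ship[2->3]=1 ship[1->2]=1 ship[0->1]=2 prod=4 -> [15 12 4 6]
Step 5: demand=3,sold=3 ship[2->3]=1 ship[1->2]=1 ship[0->1]=2 prod=4 -> [17 13 4 4]
Step 6: demand=3,sold=3 ship[2->3]=1 ship[1->2]=1 ship[0->1]=2 prod=4 -> [19 14 4 2]
Step 7: demand=3,sold=2 ship[2->3]=1 ship[1->2]=1 ship[0->1]=2 prod=4 -> [21 15 4 1]
Step 8: demand=3,sold=1 ship[2->3]=1 ship[1->2]=1 ship[0->1]=2 prod=4 -> [23 16 4 1]
Step 9: demand=3,sold=1 ship[2->3]=1 ship[1->2]=1 ship[0->1]=2 prod=4 -> [25 17 4 1]
Step 10: demand=3,sold=1 ship[2->3]=1 ship[1->2]=1 ship[0->1]=2 prod=4 -> [27 18 4 1]
Step 11: demand=3,sold=1 ship[2->3]=1 ship[1->2]=1 ship[0->1]=2 prod=4 -> [29 19 4 1]
Step 12: demand=3,sold=1 ship[2->3]=1 ship[1->2]=1 ship[0->1]=2 prod=4 -> [31 20 4 1]
First stockout at step 7

7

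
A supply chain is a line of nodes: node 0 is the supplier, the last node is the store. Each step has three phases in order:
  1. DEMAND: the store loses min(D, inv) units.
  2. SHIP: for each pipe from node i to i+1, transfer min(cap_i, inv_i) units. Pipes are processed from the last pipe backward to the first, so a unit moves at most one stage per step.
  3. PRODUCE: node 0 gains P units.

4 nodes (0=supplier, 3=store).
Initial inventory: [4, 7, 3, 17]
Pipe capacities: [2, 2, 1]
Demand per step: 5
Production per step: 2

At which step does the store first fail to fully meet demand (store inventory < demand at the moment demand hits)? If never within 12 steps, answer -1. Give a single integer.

Step 1: demand=5,sold=5 ship[2->3]=1 ship[1->2]=2 ship[0->1]=2 prod=2 -> [4 7 4 13]
Step 2: demand=5,sold=5 ship[2->3]=1 ship[1->2]=2 ship[0->1]=2 prod=2 -> [4 7 5 9]
Step 3: demand=5,sold=5 ship[2->3]=1 ship[1->2]=2 ship[0->1]=2 prod=2 -> [4 7 6 5]
Step 4: demand=5,sold=5 ship[2->3]=1 ship[1->2]=2 ship[0->1]=2 prod=2 -> [4 7 7 1]
Step 5: demand=5,sold=1 ship[2->3]=1 ship[1->2]=2 ship[0->1]=2 prod=2 -> [4 7 8 1]
Step 6: demand=5,sold=1 ship[2->3]=1 ship[1->2]=2 ship[0->1]=2 prod=2 -> [4 7 9 1]
Step 7: demand=5,sold=1 ship[2->3]=1 ship[1->2]=2 ship[0->1]=2 prod=2 -> [4 7 10 1]
Step 8: demand=5,sold=1 ship[2->3]=1 ship[1->2]=2 ship[0->1]=2 prod=2 -> [4 7 11 1]
Step 9: demand=5,sold=1 ship[2->3]=1 ship[1->2]=2 ship[0->1]=2 prod=2 -> [4 7 12 1]
Step 10: demand=5,sold=1 ship[2->3]=1 ship[1->2]=2 ship[0->1]=2 prod=2 -> [4 7 13 1]
Step 11: demand=5,sold=1 ship[2->3]=1 ship[1->2]=2 ship[0->1]=2 prod=2 -> [4 7 14 1]
Step 12: demand=5,sold=1 ship[2->3]=1 ship[1->2]=2 ship[0->1]=2 prod=2 -> [4 7 15 1]
First stockout at step 5

5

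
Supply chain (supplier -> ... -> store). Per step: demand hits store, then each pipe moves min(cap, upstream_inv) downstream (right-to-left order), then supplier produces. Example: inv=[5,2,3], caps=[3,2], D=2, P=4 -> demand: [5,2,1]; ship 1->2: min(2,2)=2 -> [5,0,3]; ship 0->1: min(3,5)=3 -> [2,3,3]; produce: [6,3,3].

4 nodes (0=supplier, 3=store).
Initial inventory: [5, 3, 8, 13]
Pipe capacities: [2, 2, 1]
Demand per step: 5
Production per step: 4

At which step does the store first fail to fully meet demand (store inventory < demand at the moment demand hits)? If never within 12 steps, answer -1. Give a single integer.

Step 1: demand=5,sold=5 ship[2->3]=1 ship[1->2]=2 ship[0->1]=2 prod=4 -> [7 3 9 9]
Step 2: demand=5,sold=5 ship[2->3]=1 ship[1->2]=2 ship[0->1]=2 prod=4 -> [9 3 10 5]
Step 3: demand=5,sold=5 ship[2->3]=1 ship[1->2]=2 ship[0->1]=2 prod=4 -> [11 3 11 1]
Step 4: demand=5,sold=1 ship[2->3]=1 ship[1->2]=2 ship[0->1]=2 prod=4 -> [13 3 12 1]
Step 5: demand=5,sold=1 ship[2->3]=1 ship[1->2]=2 ship[0->1]=2 prod=4 -> [15 3 13 1]
Step 6: demand=5,sold=1 ship[2->3]=1 ship[1->2]=2 ship[0->1]=2 prod=4 -> [17 3 14 1]
Step 7: demand=5,sold=1 ship[2->3]=1 ship[1->2]=2 ship[0->1]=2 prod=4 -> [19 3 15 1]
Step 8: demand=5,sold=1 ship[2->3]=1 ship[1->2]=2 ship[0->1]=2 prod=4 -> [21 3 16 1]
Step 9: demand=5,sold=1 ship[2->3]=1 ship[1->2]=2 ship[0->1]=2 prod=4 -> [23 3 17 1]
Step 10: demand=5,sold=1 ship[2->3]=1 ship[1->2]=2 ship[0->1]=2 prod=4 -> [25 3 18 1]
Step 11: demand=5,sold=1 ship[2->3]=1 ship[1->2]=2 ship[0->1]=2 prod=4 -> [27 3 19 1]
Step 12: demand=5,sold=1 ship[2->3]=1 ship[1->2]=2 ship[0->1]=2 prod=4 -> [29 3 20 1]
First stockout at step 4

4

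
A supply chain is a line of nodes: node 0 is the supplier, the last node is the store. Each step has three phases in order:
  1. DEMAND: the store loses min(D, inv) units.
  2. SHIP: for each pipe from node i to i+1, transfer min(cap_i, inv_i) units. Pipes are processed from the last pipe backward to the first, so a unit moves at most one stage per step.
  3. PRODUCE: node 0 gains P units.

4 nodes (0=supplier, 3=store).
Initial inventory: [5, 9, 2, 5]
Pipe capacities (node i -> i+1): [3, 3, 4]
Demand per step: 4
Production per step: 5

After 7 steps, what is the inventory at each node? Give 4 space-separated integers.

Step 1: demand=4,sold=4 ship[2->3]=2 ship[1->2]=3 ship[0->1]=3 prod=5 -> inv=[7 9 3 3]
Step 2: demand=4,sold=3 ship[2->3]=3 ship[1->2]=3 ship[0->1]=3 prod=5 -> inv=[9 9 3 3]
Step 3: demand=4,sold=3 ship[2->3]=3 ship[1->2]=3 ship[0->1]=3 prod=5 -> inv=[11 9 3 3]
Step 4: demand=4,sold=3 ship[2->3]=3 ship[1->2]=3 ship[0->1]=3 prod=5 -> inv=[13 9 3 3]
Step 5: demand=4,sold=3 ship[2->3]=3 ship[1->2]=3 ship[0->1]=3 prod=5 -> inv=[15 9 3 3]
Step 6: demand=4,sold=3 ship[2->3]=3 ship[1->2]=3 ship[0->1]=3 prod=5 -> inv=[17 9 3 3]
Step 7: demand=4,sold=3 ship[2->3]=3 ship[1->2]=3 ship[0->1]=3 prod=5 -> inv=[19 9 3 3]

19 9 3 3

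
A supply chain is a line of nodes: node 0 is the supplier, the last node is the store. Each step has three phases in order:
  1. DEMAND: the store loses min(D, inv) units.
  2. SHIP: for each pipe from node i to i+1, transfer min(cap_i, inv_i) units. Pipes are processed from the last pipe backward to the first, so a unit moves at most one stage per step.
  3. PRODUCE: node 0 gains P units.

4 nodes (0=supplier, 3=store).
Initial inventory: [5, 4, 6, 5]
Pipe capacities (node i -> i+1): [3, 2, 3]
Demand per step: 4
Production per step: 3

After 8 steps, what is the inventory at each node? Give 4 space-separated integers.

Step 1: demand=4,sold=4 ship[2->3]=3 ship[1->2]=2 ship[0->1]=3 prod=3 -> inv=[5 5 5 4]
Step 2: demand=4,sold=4 ship[2->3]=3 ship[1->2]=2 ship[0->1]=3 prod=3 -> inv=[5 6 4 3]
Step 3: demand=4,sold=3 ship[2->3]=3 ship[1->2]=2 ship[0->1]=3 prod=3 -> inv=[5 7 3 3]
Step 4: demand=4,sold=3 ship[2->3]=3 ship[1->2]=2 ship[0->1]=3 prod=3 -> inv=[5 8 2 3]
Step 5: demand=4,sold=3 ship[2->3]=2 ship[1->2]=2 ship[0->1]=3 prod=3 -> inv=[5 9 2 2]
Step 6: demand=4,sold=2 ship[2->3]=2 ship[1->2]=2 ship[0->1]=3 prod=3 -> inv=[5 10 2 2]
Step 7: demand=4,sold=2 ship[2->3]=2 ship[1->2]=2 ship[0->1]=3 prod=3 -> inv=[5 11 2 2]
Step 8: demand=4,sold=2 ship[2->3]=2 ship[1->2]=2 ship[0->1]=3 prod=3 -> inv=[5 12 2 2]

5 12 2 2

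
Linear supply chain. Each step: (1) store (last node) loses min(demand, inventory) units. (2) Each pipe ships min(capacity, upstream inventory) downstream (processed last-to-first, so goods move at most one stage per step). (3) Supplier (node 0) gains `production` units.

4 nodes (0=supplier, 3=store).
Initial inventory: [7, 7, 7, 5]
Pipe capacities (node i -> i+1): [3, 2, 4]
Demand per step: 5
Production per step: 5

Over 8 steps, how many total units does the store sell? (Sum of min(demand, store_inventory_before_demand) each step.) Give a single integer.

Answer: 24

Derivation:
Step 1: sold=5 (running total=5) -> [9 8 5 4]
Step 2: sold=4 (running total=9) -> [11 9 3 4]
Step 3: sold=4 (running total=13) -> [13 10 2 3]
Step 4: sold=3 (running total=16) -> [15 11 2 2]
Step 5: sold=2 (running total=18) -> [17 12 2 2]
Step 6: sold=2 (running total=20) -> [19 13 2 2]
Step 7: sold=2 (running total=22) -> [21 14 2 2]
Step 8: sold=2 (running total=24) -> [23 15 2 2]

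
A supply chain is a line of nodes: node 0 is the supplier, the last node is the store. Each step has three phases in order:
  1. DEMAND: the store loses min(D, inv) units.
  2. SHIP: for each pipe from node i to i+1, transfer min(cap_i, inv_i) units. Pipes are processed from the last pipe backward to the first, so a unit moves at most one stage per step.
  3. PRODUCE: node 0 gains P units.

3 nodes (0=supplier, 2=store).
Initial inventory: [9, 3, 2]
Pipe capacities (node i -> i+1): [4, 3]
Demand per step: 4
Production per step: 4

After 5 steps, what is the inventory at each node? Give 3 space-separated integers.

Step 1: demand=4,sold=2 ship[1->2]=3 ship[0->1]=4 prod=4 -> inv=[9 4 3]
Step 2: demand=4,sold=3 ship[1->2]=3 ship[0->1]=4 prod=4 -> inv=[9 5 3]
Step 3: demand=4,sold=3 ship[1->2]=3 ship[0->1]=4 prod=4 -> inv=[9 6 3]
Step 4: demand=4,sold=3 ship[1->2]=3 ship[0->1]=4 prod=4 -> inv=[9 7 3]
Step 5: demand=4,sold=3 ship[1->2]=3 ship[0->1]=4 prod=4 -> inv=[9 8 3]

9 8 3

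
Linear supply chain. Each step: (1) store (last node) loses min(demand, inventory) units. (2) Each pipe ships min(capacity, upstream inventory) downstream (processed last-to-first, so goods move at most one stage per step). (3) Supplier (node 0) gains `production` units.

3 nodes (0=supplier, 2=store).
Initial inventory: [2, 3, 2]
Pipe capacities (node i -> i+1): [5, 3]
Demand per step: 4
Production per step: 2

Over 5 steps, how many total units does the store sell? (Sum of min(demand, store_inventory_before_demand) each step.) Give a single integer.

Answer: 11

Derivation:
Step 1: sold=2 (running total=2) -> [2 2 3]
Step 2: sold=3 (running total=5) -> [2 2 2]
Step 3: sold=2 (running total=7) -> [2 2 2]
Step 4: sold=2 (running total=9) -> [2 2 2]
Step 5: sold=2 (running total=11) -> [2 2 2]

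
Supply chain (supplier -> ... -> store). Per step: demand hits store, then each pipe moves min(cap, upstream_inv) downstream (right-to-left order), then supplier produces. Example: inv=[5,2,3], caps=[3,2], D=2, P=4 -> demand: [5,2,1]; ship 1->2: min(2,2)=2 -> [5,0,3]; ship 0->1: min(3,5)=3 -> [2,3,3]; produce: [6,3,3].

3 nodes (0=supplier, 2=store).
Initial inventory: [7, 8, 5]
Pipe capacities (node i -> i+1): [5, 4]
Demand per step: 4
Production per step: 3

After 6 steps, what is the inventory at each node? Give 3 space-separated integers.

Step 1: demand=4,sold=4 ship[1->2]=4 ship[0->1]=5 prod=3 -> inv=[5 9 5]
Step 2: demand=4,sold=4 ship[1->2]=4 ship[0->1]=5 prod=3 -> inv=[3 10 5]
Step 3: demand=4,sold=4 ship[1->2]=4 ship[0->1]=3 prod=3 -> inv=[3 9 5]
Step 4: demand=4,sold=4 ship[1->2]=4 ship[0->1]=3 prod=3 -> inv=[3 8 5]
Step 5: demand=4,sold=4 ship[1->2]=4 ship[0->1]=3 prod=3 -> inv=[3 7 5]
Step 6: demand=4,sold=4 ship[1->2]=4 ship[0->1]=3 prod=3 -> inv=[3 6 5]

3 6 5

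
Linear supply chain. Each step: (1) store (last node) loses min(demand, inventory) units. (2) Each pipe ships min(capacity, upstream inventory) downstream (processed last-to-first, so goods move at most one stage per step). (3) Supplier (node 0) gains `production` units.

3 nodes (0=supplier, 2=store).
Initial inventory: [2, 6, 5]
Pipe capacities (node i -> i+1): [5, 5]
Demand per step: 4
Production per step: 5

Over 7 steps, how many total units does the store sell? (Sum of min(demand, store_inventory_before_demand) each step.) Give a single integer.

Step 1: sold=4 (running total=4) -> [5 3 6]
Step 2: sold=4 (running total=8) -> [5 5 5]
Step 3: sold=4 (running total=12) -> [5 5 6]
Step 4: sold=4 (running total=16) -> [5 5 7]
Step 5: sold=4 (running total=20) -> [5 5 8]
Step 6: sold=4 (running total=24) -> [5 5 9]
Step 7: sold=4 (running total=28) -> [5 5 10]

Answer: 28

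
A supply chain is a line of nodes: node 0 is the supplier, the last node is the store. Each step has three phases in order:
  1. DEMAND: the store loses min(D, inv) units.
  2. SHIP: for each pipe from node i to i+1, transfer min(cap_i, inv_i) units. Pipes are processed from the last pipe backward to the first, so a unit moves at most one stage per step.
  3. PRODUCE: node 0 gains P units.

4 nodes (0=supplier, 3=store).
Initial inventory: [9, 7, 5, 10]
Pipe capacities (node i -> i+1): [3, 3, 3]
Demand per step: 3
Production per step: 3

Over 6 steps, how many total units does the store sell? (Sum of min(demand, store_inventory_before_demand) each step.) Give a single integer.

Answer: 18

Derivation:
Step 1: sold=3 (running total=3) -> [9 7 5 10]
Step 2: sold=3 (running total=6) -> [9 7 5 10]
Step 3: sold=3 (running total=9) -> [9 7 5 10]
Step 4: sold=3 (running total=12) -> [9 7 5 10]
Step 5: sold=3 (running total=15) -> [9 7 5 10]
Step 6: sold=3 (running total=18) -> [9 7 5 10]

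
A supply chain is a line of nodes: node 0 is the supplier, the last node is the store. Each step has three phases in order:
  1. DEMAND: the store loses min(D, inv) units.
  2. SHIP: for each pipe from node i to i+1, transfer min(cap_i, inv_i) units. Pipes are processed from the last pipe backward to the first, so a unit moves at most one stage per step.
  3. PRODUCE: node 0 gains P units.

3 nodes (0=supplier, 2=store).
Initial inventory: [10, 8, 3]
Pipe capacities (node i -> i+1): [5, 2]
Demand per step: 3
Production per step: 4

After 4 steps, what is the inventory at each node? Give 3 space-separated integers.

Step 1: demand=3,sold=3 ship[1->2]=2 ship[0->1]=5 prod=4 -> inv=[9 11 2]
Step 2: demand=3,sold=2 ship[1->2]=2 ship[0->1]=5 prod=4 -> inv=[8 14 2]
Step 3: demand=3,sold=2 ship[1->2]=2 ship[0->1]=5 prod=4 -> inv=[7 17 2]
Step 4: demand=3,sold=2 ship[1->2]=2 ship[0->1]=5 prod=4 -> inv=[6 20 2]

6 20 2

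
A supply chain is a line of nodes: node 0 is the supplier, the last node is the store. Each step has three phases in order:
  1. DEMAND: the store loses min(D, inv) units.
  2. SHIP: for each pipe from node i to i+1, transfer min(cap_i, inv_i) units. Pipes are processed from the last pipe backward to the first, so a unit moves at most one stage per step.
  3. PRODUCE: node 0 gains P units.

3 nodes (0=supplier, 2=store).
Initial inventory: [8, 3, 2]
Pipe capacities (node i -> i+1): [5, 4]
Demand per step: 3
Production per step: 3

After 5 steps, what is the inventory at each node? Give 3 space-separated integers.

Step 1: demand=3,sold=2 ship[1->2]=3 ship[0->1]=5 prod=3 -> inv=[6 5 3]
Step 2: demand=3,sold=3 ship[1->2]=4 ship[0->1]=5 prod=3 -> inv=[4 6 4]
Step 3: demand=3,sold=3 ship[1->2]=4 ship[0->1]=4 prod=3 -> inv=[3 6 5]
Step 4: demand=3,sold=3 ship[1->2]=4 ship[0->1]=3 prod=3 -> inv=[3 5 6]
Step 5: demand=3,sold=3 ship[1->2]=4 ship[0->1]=3 prod=3 -> inv=[3 4 7]

3 4 7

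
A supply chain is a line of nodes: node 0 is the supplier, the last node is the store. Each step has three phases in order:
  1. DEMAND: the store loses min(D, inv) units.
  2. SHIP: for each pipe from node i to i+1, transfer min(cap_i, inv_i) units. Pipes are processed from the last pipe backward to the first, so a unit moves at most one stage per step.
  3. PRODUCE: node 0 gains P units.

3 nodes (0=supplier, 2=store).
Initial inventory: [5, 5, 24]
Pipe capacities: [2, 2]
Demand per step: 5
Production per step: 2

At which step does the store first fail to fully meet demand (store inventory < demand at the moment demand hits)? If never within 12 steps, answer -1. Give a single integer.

Step 1: demand=5,sold=5 ship[1->2]=2 ship[0->1]=2 prod=2 -> [5 5 21]
Step 2: demand=5,sold=5 ship[1->2]=2 ship[0->1]=2 prod=2 -> [5 5 18]
Step 3: demand=5,sold=5 ship[1->2]=2 ship[0->1]=2 prod=2 -> [5 5 15]
Step 4: demand=5,sold=5 ship[1->2]=2 ship[0->1]=2 prod=2 -> [5 5 12]
Step 5: demand=5,sold=5 ship[1->2]=2 ship[0->1]=2 prod=2 -> [5 5 9]
Step 6: demand=5,sold=5 ship[1->2]=2 ship[0->1]=2 prod=2 -> [5 5 6]
Step 7: demand=5,sold=5 ship[1->2]=2 ship[0->1]=2 prod=2 -> [5 5 3]
Step 8: demand=5,sold=3 ship[1->2]=2 ship[0->1]=2 prod=2 -> [5 5 2]
Step 9: demand=5,sold=2 ship[1->2]=2 ship[0->1]=2 prod=2 -> [5 5 2]
Step 10: demand=5,sold=2 ship[1->2]=2 ship[0->1]=2 prod=2 -> [5 5 2]
Step 11: demand=5,sold=2 ship[1->2]=2 ship[0->1]=2 prod=2 -> [5 5 2]
Step 12: demand=5,sold=2 ship[1->2]=2 ship[0->1]=2 prod=2 -> [5 5 2]
First stockout at step 8

8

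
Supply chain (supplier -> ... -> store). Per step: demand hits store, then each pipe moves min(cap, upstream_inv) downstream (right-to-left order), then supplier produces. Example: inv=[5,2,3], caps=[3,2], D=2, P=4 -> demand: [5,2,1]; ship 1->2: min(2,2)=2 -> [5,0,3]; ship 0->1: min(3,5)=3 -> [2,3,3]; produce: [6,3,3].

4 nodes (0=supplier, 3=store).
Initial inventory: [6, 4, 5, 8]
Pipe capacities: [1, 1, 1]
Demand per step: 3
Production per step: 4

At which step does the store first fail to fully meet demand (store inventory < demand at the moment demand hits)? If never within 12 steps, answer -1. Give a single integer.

Step 1: demand=3,sold=3 ship[2->3]=1 ship[1->2]=1 ship[0->1]=1 prod=4 -> [9 4 5 6]
Step 2: demand=3,sold=3 ship[2->3]=1 ship[1->2]=1 ship[0->1]=1 prod=4 -> [12 4 5 4]
Step 3: demand=3,sold=3 ship[2->3]=1 ship[1->2]=1 ship[0->1]=1 prod=4 -> [15 4 5 2]
Step 4: demand=3,sold=2 ship[2->3]=1 ship[1->2]=1 ship[0->1]=1 prod=4 -> [18 4 5 1]
Step 5: demand=3,sold=1 ship[2->3]=1 ship[1->2]=1 ship[0->1]=1 prod=4 -> [21 4 5 1]
Step 6: demand=3,sold=1 ship[2->3]=1 ship[1->2]=1 ship[0->1]=1 prod=4 -> [24 4 5 1]
Step 7: demand=3,sold=1 ship[2->3]=1 ship[1->2]=1 ship[0->1]=1 prod=4 -> [27 4 5 1]
Step 8: demand=3,sold=1 ship[2->3]=1 ship[1->2]=1 ship[0->1]=1 prod=4 -> [30 4 5 1]
Step 9: demand=3,sold=1 ship[2->3]=1 ship[1->2]=1 ship[0->1]=1 prod=4 -> [33 4 5 1]
Step 10: demand=3,sold=1 ship[2->3]=1 ship[1->2]=1 ship[0->1]=1 prod=4 -> [36 4 5 1]
Step 11: demand=3,sold=1 ship[2->3]=1 ship[1->2]=1 ship[0->1]=1 prod=4 -> [39 4 5 1]
Step 12: demand=3,sold=1 ship[2->3]=1 ship[1->2]=1 ship[0->1]=1 prod=4 -> [42 4 5 1]
First stockout at step 4

4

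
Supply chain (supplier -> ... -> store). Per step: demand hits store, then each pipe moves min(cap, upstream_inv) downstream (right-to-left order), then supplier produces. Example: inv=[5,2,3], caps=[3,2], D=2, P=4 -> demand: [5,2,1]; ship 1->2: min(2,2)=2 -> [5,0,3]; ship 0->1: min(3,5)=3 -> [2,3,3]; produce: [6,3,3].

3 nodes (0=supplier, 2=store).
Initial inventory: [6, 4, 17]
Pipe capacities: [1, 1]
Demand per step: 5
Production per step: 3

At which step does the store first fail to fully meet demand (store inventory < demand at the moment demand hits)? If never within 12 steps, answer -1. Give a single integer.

Step 1: demand=5,sold=5 ship[1->2]=1 ship[0->1]=1 prod=3 -> [8 4 13]
Step 2: demand=5,sold=5 ship[1->2]=1 ship[0->1]=1 prod=3 -> [10 4 9]
Step 3: demand=5,sold=5 ship[1->2]=1 ship[0->1]=1 prod=3 -> [12 4 5]
Step 4: demand=5,sold=5 ship[1->2]=1 ship[0->1]=1 prod=3 -> [14 4 1]
Step 5: demand=5,sold=1 ship[1->2]=1 ship[0->1]=1 prod=3 -> [16 4 1]
Step 6: demand=5,sold=1 ship[1->2]=1 ship[0->1]=1 prod=3 -> [18 4 1]
Step 7: demand=5,sold=1 ship[1->2]=1 ship[0->1]=1 prod=3 -> [20 4 1]
Step 8: demand=5,sold=1 ship[1->2]=1 ship[0->1]=1 prod=3 -> [22 4 1]
Step 9: demand=5,sold=1 ship[1->2]=1 ship[0->1]=1 prod=3 -> [24 4 1]
Step 10: demand=5,sold=1 ship[1->2]=1 ship[0->1]=1 prod=3 -> [26 4 1]
Step 11: demand=5,sold=1 ship[1->2]=1 ship[0->1]=1 prod=3 -> [28 4 1]
Step 12: demand=5,sold=1 ship[1->2]=1 ship[0->1]=1 prod=3 -> [30 4 1]
First stockout at step 5

5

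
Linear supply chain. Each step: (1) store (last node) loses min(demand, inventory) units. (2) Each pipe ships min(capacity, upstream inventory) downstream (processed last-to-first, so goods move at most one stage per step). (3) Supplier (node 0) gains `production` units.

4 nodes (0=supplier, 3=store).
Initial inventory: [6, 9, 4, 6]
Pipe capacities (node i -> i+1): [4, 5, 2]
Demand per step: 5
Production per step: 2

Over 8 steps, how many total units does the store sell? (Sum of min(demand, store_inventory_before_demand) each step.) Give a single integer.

Answer: 20

Derivation:
Step 1: sold=5 (running total=5) -> [4 8 7 3]
Step 2: sold=3 (running total=8) -> [2 7 10 2]
Step 3: sold=2 (running total=10) -> [2 4 13 2]
Step 4: sold=2 (running total=12) -> [2 2 15 2]
Step 5: sold=2 (running total=14) -> [2 2 15 2]
Step 6: sold=2 (running total=16) -> [2 2 15 2]
Step 7: sold=2 (running total=18) -> [2 2 15 2]
Step 8: sold=2 (running total=20) -> [2 2 15 2]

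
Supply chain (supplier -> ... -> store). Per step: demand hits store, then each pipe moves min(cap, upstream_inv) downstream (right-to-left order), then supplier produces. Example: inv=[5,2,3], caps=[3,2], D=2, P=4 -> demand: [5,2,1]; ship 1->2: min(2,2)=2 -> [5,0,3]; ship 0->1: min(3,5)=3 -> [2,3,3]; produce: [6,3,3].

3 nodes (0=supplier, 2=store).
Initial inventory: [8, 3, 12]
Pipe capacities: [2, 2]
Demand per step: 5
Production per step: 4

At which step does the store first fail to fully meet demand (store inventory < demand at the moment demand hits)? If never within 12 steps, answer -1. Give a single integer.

Step 1: demand=5,sold=5 ship[1->2]=2 ship[0->1]=2 prod=4 -> [10 3 9]
Step 2: demand=5,sold=5 ship[1->2]=2 ship[0->1]=2 prod=4 -> [12 3 6]
Step 3: demand=5,sold=5 ship[1->2]=2 ship[0->1]=2 prod=4 -> [14 3 3]
Step 4: demand=5,sold=3 ship[1->2]=2 ship[0->1]=2 prod=4 -> [16 3 2]
Step 5: demand=5,sold=2 ship[1->2]=2 ship[0->1]=2 prod=4 -> [18 3 2]
Step 6: demand=5,sold=2 ship[1->2]=2 ship[0->1]=2 prod=4 -> [20 3 2]
Step 7: demand=5,sold=2 ship[1->2]=2 ship[0->1]=2 prod=4 -> [22 3 2]
Step 8: demand=5,sold=2 ship[1->2]=2 ship[0->1]=2 prod=4 -> [24 3 2]
Step 9: demand=5,sold=2 ship[1->2]=2 ship[0->1]=2 prod=4 -> [26 3 2]
Step 10: demand=5,sold=2 ship[1->2]=2 ship[0->1]=2 prod=4 -> [28 3 2]
Step 11: demand=5,sold=2 ship[1->2]=2 ship[0->1]=2 prod=4 -> [30 3 2]
Step 12: demand=5,sold=2 ship[1->2]=2 ship[0->1]=2 prod=4 -> [32 3 2]
First stockout at step 4

4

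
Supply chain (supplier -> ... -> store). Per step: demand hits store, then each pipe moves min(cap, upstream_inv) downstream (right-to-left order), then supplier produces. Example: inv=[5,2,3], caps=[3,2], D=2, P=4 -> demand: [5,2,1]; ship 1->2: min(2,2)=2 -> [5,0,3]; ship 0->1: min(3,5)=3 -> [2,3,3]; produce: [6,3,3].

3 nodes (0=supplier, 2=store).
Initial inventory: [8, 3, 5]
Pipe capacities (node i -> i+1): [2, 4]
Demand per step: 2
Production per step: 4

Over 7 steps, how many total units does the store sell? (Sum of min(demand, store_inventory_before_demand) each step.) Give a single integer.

Step 1: sold=2 (running total=2) -> [10 2 6]
Step 2: sold=2 (running total=4) -> [12 2 6]
Step 3: sold=2 (running total=6) -> [14 2 6]
Step 4: sold=2 (running total=8) -> [16 2 6]
Step 5: sold=2 (running total=10) -> [18 2 6]
Step 6: sold=2 (running total=12) -> [20 2 6]
Step 7: sold=2 (running total=14) -> [22 2 6]

Answer: 14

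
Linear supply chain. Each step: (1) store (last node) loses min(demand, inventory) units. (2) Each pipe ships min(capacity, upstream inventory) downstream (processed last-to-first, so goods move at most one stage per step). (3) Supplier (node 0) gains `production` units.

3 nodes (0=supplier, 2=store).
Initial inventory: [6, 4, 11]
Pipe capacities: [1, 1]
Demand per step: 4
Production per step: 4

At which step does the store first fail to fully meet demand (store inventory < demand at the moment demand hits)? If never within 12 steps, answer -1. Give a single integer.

Step 1: demand=4,sold=4 ship[1->2]=1 ship[0->1]=1 prod=4 -> [9 4 8]
Step 2: demand=4,sold=4 ship[1->2]=1 ship[0->1]=1 prod=4 -> [12 4 5]
Step 3: demand=4,sold=4 ship[1->2]=1 ship[0->1]=1 prod=4 -> [15 4 2]
Step 4: demand=4,sold=2 ship[1->2]=1 ship[0->1]=1 prod=4 -> [18 4 1]
Step 5: demand=4,sold=1 ship[1->2]=1 ship[0->1]=1 prod=4 -> [21 4 1]
Step 6: demand=4,sold=1 ship[1->2]=1 ship[0->1]=1 prod=4 -> [24 4 1]
Step 7: demand=4,sold=1 ship[1->2]=1 ship[0->1]=1 prod=4 -> [27 4 1]
Step 8: demand=4,sold=1 ship[1->2]=1 ship[0->1]=1 prod=4 -> [30 4 1]
Step 9: demand=4,sold=1 ship[1->2]=1 ship[0->1]=1 prod=4 -> [33 4 1]
Step 10: demand=4,sold=1 ship[1->2]=1 ship[0->1]=1 prod=4 -> [36 4 1]
Step 11: demand=4,sold=1 ship[1->2]=1 ship[0->1]=1 prod=4 -> [39 4 1]
Step 12: demand=4,sold=1 ship[1->2]=1 ship[0->1]=1 prod=4 -> [42 4 1]
First stockout at step 4

4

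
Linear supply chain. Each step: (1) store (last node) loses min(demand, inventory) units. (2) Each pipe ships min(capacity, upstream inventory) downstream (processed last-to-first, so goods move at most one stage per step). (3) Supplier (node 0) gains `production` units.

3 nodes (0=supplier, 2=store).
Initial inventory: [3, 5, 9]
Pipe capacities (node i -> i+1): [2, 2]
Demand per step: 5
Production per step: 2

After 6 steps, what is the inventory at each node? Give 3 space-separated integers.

Step 1: demand=5,sold=5 ship[1->2]=2 ship[0->1]=2 prod=2 -> inv=[3 5 6]
Step 2: demand=5,sold=5 ship[1->2]=2 ship[0->1]=2 prod=2 -> inv=[3 5 3]
Step 3: demand=5,sold=3 ship[1->2]=2 ship[0->1]=2 prod=2 -> inv=[3 5 2]
Step 4: demand=5,sold=2 ship[1->2]=2 ship[0->1]=2 prod=2 -> inv=[3 5 2]
Step 5: demand=5,sold=2 ship[1->2]=2 ship[0->1]=2 prod=2 -> inv=[3 5 2]
Step 6: demand=5,sold=2 ship[1->2]=2 ship[0->1]=2 prod=2 -> inv=[3 5 2]

3 5 2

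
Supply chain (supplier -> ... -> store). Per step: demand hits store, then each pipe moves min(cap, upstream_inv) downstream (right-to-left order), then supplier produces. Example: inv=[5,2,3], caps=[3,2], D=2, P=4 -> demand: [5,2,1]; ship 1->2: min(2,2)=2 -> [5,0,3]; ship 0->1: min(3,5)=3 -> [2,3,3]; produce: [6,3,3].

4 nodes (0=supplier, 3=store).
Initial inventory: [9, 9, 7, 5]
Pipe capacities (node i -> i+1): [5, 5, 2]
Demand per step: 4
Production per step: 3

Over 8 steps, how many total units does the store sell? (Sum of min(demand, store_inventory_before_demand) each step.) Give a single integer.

Step 1: sold=4 (running total=4) -> [7 9 10 3]
Step 2: sold=3 (running total=7) -> [5 9 13 2]
Step 3: sold=2 (running total=9) -> [3 9 16 2]
Step 4: sold=2 (running total=11) -> [3 7 19 2]
Step 5: sold=2 (running total=13) -> [3 5 22 2]
Step 6: sold=2 (running total=15) -> [3 3 25 2]
Step 7: sold=2 (running total=17) -> [3 3 26 2]
Step 8: sold=2 (running total=19) -> [3 3 27 2]

Answer: 19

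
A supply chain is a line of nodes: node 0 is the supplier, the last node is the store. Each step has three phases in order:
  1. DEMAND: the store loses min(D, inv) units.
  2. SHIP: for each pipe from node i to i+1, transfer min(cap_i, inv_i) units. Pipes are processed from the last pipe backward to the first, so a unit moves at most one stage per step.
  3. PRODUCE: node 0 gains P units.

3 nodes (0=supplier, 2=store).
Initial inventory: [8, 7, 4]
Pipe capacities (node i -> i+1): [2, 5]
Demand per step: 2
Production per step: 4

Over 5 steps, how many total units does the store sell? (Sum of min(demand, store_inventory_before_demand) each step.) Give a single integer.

Answer: 10

Derivation:
Step 1: sold=2 (running total=2) -> [10 4 7]
Step 2: sold=2 (running total=4) -> [12 2 9]
Step 3: sold=2 (running total=6) -> [14 2 9]
Step 4: sold=2 (running total=8) -> [16 2 9]
Step 5: sold=2 (running total=10) -> [18 2 9]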